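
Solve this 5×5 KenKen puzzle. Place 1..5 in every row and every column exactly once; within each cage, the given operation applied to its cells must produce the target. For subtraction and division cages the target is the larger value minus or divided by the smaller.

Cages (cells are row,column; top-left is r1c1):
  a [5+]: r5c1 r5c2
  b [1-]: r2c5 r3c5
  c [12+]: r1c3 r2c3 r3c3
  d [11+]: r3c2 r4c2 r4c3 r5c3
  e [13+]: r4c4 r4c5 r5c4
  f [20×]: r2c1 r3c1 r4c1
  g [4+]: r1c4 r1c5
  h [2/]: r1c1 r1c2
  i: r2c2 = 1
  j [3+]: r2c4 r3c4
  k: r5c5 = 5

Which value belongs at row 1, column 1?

I is a freebie; hence r2c2 = 1.
1 is placed in row 2, so r2c4 = 2.
2 is placed in column 4, which forces r3c4 = 1.
Cage k is given; hence r5c5 = 5.
Column 4 now contains 1; hence r1c4 = 3.
The two cells of cage g must have sum 4, so r1c5 = 1.
Cage f needs product 20; hence r4c1 = 1.
Cage e has sum 13; hence r4c4 = 5.
5 is placed in column 5, leaving r4c5 = 4.
5 is placed in row 5; hence r5c4 = 4.
Column 5 now contains 4, leaving r2c5 = 3.
The two cells of cage b must have difference 1, leaving r3c5 = 2.
Cage c has sum 12, which forces r3c3 = 3.
Column 3 now contains 3; hence r4c3 = 2.
Column 3 now contains 2; hence r5c3 = 1.
Cage d needs sum 11; hence r3c2 = 5.
2 is placed in row 4, so r4c2 = 3.
3 is placed in column 2; hence r5c2 = 2.
Cage h's pair has quotient 2; hence r1c1 = 2.
Column 2 now contains 2, leaving r1c2 = 4.
Row 1 now contains 4, which forces r1c3 = 5.
Cage f needs product 20, which forces r2c1 = 5.
Column 3 already has 5, leaving r2c3 = 4.
5 is placed in row 3, which forces r3c1 = 4.
Row 5 now contains 2, leaving r5c1 = 3.
Completed grid: 2 4 5 3 1 / 5 1 4 2 3 / 4 5 3 1 2 / 1 3 2 5 4 / 3 2 1 4 5.

2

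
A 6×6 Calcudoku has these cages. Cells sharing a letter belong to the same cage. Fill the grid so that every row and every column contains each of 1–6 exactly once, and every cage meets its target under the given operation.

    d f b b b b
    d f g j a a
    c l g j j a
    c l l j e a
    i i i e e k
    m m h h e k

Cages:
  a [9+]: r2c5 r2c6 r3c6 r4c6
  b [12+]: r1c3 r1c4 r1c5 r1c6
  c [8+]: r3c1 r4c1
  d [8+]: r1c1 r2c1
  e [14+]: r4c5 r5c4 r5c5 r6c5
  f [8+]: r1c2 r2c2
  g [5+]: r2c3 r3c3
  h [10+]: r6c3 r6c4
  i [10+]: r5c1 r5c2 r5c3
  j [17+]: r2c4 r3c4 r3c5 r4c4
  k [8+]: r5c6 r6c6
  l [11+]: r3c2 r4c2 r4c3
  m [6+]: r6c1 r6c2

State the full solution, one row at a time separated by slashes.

In column 1, 4 can only go at r5c1, so r5c1 = 4.
The only place for 1 in column 1 is r6c1.
Row 6 already has 1, which forces r6c2 = 5.
5 is placed in column 2, which forces r5c2 = 1.
Cage i has sum 10, which forces r5c3 = 5.
Row 5 now contains 5, leaving r5c6 = 6.
Cage e has sum 14, leaving r4c5 = 6.
Cage e needs sum 14; hence r5c4 = 3.
Cage e needs sum 14; hence r5c5 = 2.
Cage e has sum 14, leaving r6c5 = 3.
Cage k's pair has sum 8, which forces r6c6 = 2.
3 is placed in column 5; hence r2c5 = 1.
The only place for 3 in row 1 is r1c1.
Cage d's pair has sum 8, which forces r2c1 = 5.
The two cells of cage c must have sum 8, which forces r3c1 = 6.
Row 3 now contains 6, so r3c2 = 4.
4 is placed in row 3, so r3c5 = 5.
The two cells of cage c must have sum 8, leaving r4c1 = 2.
Row 4 now contains 2, leaving r4c2 = 3.
Column 5 already has 5, so r1c5 = 4.
The 4 cells of cage j must have sum 17, so r2c4 = 6.
Cage l has sum 11, so r4c3 = 4.
Row 4 now contains 4; hence r4c4 = 5.
Row 4 now contains 4, leaving r4c6 = 1.
Column 3 now contains 4, leaving r6c3 = 6.
Column 4 already has 6; hence r6c4 = 4.
Cage f's pair has sum 8, which forces r1c2 = 6.
Column 6 now contains 1; hence r1c6 = 5.
6 is placed in row 2, leaving r2c2 = 2.
Row 2 now contains 2; hence r2c3 = 3.
Cage a has sum 9; hence r2c6 = 4.
Column 3 already has 3, leaving r3c3 = 2.
Cage j needs sum 17, so r3c4 = 1.
Column 6 now contains 1, leaving r3c6 = 3.
2 is placed in column 3, leaving r1c3 = 1.
Column 4 already has 1; hence r1c4 = 2.

3 6 1 2 4 5 / 5 2 3 6 1 4 / 6 4 2 1 5 3 / 2 3 4 5 6 1 / 4 1 5 3 2 6 / 1 5 6 4 3 2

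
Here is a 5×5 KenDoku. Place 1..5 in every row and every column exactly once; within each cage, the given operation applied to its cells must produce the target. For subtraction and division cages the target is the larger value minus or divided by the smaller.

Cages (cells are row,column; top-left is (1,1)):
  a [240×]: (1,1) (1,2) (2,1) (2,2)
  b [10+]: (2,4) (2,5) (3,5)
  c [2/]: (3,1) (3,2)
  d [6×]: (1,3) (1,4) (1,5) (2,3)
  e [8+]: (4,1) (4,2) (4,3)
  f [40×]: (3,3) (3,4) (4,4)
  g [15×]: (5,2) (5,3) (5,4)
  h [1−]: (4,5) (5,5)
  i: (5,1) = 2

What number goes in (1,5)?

1

The 4 cells of cage d must have product 6, which forces (2,3) = 1.
I is a freebie, leaving (5,1) = 2.
Cage c needs two cells with quotient 2, leaving (3,2) = 2.
Cage f needs product 40, so (4,4) = 2.
In row 2, 2 can only go at (2,5), so (2,5) = 2.
Cage d needs product 6, which forces (1,3) = 2.
In row 3, 1 can only go at (3,1), so (3,1) = 1.
Cage e has sum 8; hence (4,2) = 1.
Cage g needs product 15, so (5,4) = 1.
Column 4 now contains 1, so (1,4) = 3.
The 4 cells of cage d must have product 6; hence (1,5) = 1.
The only place for 5 in row 2 is (2,4).
The 3 cells of cage f must have product 40, leaving (3,3) = 5.
5 is placed in column 4, leaving (3,4) = 4.
Cage b needs sum 10, so (3,5) = 3.
Column 3 already has 5, leaving (5,3) = 3.
Cage e has sum 8, leaving (4,1) = 3.
3 is placed in column 3, so (4,3) = 4.
4 is placed in row 4; hence (4,5) = 5.
Row 5 already has 3, so (5,2) = 5.
Column 5 already has 5; hence (5,5) = 4.
The 4 cells of cage a must have product 240, which forces (1,1) = 5.
Column 2 now contains 5, so (1,2) = 4.
Column 1 now contains 3, which forces (2,1) = 4.
The 4 cells of cage a must have product 240, so (2,2) = 3.
Filled in: 5 4 2 3 1 / 4 3 1 5 2 / 1 2 5 4 3 / 3 1 4 2 5 / 2 5 3 1 4.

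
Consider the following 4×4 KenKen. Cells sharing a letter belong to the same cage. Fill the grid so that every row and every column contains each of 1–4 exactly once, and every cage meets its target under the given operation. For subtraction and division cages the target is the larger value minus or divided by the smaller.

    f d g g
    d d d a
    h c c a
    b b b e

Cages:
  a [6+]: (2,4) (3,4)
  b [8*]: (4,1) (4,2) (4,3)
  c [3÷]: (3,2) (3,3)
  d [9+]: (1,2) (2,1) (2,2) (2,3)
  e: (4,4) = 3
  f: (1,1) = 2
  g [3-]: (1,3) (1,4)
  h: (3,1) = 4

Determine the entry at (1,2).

3

Cage f is a single given cell, so (1,1) = 2.
Cage h is given, which forces (3,1) = 4.
Row 3 now contains 4, which forces (3,4) = 2.
Column 1 now contains 4; hence (4,1) = 1.
E is a freebie, leaving (4,4) = 3.
Column 1 already has 1; hence (2,1) = 3.
2 is placed in column 4, leaving (2,4) = 4.
Cage d needs sum 9, which forces (1,2) = 3.
The two cells of cage g must have difference 3, leaving (1,3) = 4.
Column 4 now contains 4, which forces (1,4) = 1.
Column 2 now contains 3, so (3,2) = 1.
1 is placed in row 3; hence (3,3) = 3.
Column 3 already has 4; hence (4,3) = 2.
Column 2 already has 1; hence (2,2) = 2.
2 is placed in column 3, so (2,3) = 1.
2 is placed in row 4, so (4,2) = 4.
Completed grid: 2 3 4 1 / 3 2 1 4 / 4 1 3 2 / 1 4 2 3.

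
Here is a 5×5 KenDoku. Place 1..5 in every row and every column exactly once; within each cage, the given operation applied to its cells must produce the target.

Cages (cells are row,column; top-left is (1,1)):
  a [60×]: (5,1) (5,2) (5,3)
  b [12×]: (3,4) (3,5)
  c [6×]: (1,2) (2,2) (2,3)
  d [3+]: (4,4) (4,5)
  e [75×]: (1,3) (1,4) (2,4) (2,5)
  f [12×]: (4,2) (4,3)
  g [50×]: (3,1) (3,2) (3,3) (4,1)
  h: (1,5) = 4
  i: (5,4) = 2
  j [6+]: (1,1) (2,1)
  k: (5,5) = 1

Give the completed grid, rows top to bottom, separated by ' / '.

Cage h is a single given cell, which forces (1,5) = 4.
Column 5 now contains 4, which forces (3,5) = 3.
Cage g has product 50, so (4,1) = 5.
I is a freebie; hence (5,4) = 2.
Cage k is given, leaving (5,5) = 1.
The two cells of cage j must have sum 6, so (1,1) = 2.
Cage j needs two cells with sum 6, so (2,1) = 4.
Column 5 now contains 1, leaving (2,5) = 5.
Column 1 now contains 2, leaving (3,1) = 1.
Row 3 already has 3, which forces (3,4) = 4.
2 is placed in column 4, which forces (4,4) = 1.
Column 5 now contains 1, leaving (4,5) = 2.
4 is placed in column 1, leaving (5,1) = 3.
The 4 cells of cage e must have product 75, which forces (1,3) = 1.
Cage e has product 75, which forces (1,4) = 5.
Column 4 already has 1, which forces (2,4) = 3.
Row 1 now contains 1; hence (1,2) = 3.
The 3 cells of cage c must have product 6, leaving (2,2) = 1.
3 is placed in row 2, leaving (2,3) = 2.
Column 3 already has 2, leaving (3,3) = 5.
Column 2 now contains 3, so (4,2) = 4.
Row 4 now contains 4, which forces (4,3) = 3.
Column 2 now contains 4; hence (5,2) = 5.
Column 3 now contains 5, so (5,3) = 4.
Row 3 already has 5, so (3,2) = 2.

2 3 1 5 4 / 4 1 2 3 5 / 1 2 5 4 3 / 5 4 3 1 2 / 3 5 4 2 1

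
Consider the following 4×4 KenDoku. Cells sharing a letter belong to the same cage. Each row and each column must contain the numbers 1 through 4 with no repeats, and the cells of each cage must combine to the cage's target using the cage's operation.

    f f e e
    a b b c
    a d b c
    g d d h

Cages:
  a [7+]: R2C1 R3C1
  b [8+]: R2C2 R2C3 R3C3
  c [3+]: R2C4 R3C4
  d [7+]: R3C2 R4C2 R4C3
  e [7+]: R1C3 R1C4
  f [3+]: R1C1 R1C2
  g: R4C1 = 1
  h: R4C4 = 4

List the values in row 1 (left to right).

Cage g is a single given cell, so R4C1 = 1.
Cage h is given; hence R4C4 = 4.
Column 1 already has 1; hence R1C1 = 2.
The two cells of cage f must have sum 3, so R1C2 = 1.
The two cells of cage e must have sum 7; hence R1C3 = 4.
Column 4 now contains 4, so R1C4 = 3.
Cage d has sum 7, which forces R3C2 = 2.
Row 3 already has 2; hence R3C4 = 1.
Cage d needs sum 7, leaving R4C2 = 3.
Cage d has sum 7, which forces R4C3 = 2.
Column 2 now contains 3, which forces R2C2 = 4.
Cage b needs sum 8, leaving R2C3 = 1.
1 is placed in column 4, leaving R2C4 = 2.
1 is placed in row 3, leaving R3C3 = 3.
Row 2 already has 4, which forces R2C1 = 3.
Row 3 already has 3, which forces R3C1 = 4.
The full grid is 2 1 4 3 / 3 4 1 2 / 4 2 3 1 / 1 3 2 4.

2 1 4 3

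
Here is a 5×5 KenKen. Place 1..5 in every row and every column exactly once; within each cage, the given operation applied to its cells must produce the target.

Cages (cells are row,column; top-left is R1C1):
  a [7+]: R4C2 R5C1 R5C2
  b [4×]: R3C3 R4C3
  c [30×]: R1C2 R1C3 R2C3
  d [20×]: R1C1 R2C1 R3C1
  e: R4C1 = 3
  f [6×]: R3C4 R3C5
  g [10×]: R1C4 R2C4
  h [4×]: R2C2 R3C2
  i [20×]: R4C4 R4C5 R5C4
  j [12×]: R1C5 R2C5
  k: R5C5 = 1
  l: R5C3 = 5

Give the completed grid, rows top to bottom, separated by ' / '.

1 5 3 2 4 / 4 1 2 5 3 / 5 4 1 3 2 / 3 2 4 1 5 / 2 3 5 4 1

Cage e is a single given cell; hence R4C1 = 3.
Cage l is given, which forces R5C3 = 5.
Cage k is given; hence R5C5 = 1.
Cage c has product 30, which forces R1C2 = 5.
Row 1 now contains 5, which forces R1C4 = 2.
Column 4 already has 2; hence R2C4 = 5.
Column 4 already has 2, which forces R3C4 = 3.
3 is placed in row 3, which forces R3C5 = 2.
5 is placed in column 4, which forces R4C4 = 1.
Column 5 now contains 2, which forces R4C5 = 5.
Column 4 already has 2, so R5C4 = 4.
Row 1 now contains 2; hence R1C3 = 3.
3 is placed in row 1, so R1C5 = 4.
Cage c has product 30, which forces R2C3 = 2.
4 is placed in column 5, leaving R2C5 = 3.
The 3 cells of cage d must have product 20, which forces R3C1 = 5.
Cage b needs two cells with product 4, leaving R3C3 = 1.
Row 4 already has 1, which forces R4C2 = 2.
Row 4 already has 1, leaving R4C3 = 4.
4 is placed in row 5; hence R5C1 = 2.
The 3 cells of cage a must have sum 7, so R5C2 = 3.
Row 1 already has 4, so R1C1 = 1.
Cage d needs product 20; hence R2C1 = 4.
Cage h's pair has product 4; hence R2C2 = 1.
Row 3 now contains 1; hence R3C2 = 4.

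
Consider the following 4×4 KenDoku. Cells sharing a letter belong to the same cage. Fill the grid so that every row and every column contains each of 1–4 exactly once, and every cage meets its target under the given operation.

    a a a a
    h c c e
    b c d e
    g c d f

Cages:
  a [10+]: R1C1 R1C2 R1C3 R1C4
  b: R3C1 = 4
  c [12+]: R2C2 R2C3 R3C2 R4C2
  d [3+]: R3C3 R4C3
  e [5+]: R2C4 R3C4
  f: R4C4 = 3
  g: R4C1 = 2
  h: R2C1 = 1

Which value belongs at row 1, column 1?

H is a freebie, so R2C1 = 1.
Cage b is given, leaving R3C1 = 4.
G is a freebie, leaving R4C1 = 2.
Row 4 now contains 2, so R4C3 = 1.
F is a freebie, leaving R4C4 = 3.
2 is placed in column 1, which forces R1C1 = 3.
Cage e needs two cells with sum 5, which forces R2C4 = 4.
1 is placed in column 3, so R3C3 = 2.
Cage e needs two cells with sum 5, which forces R3C4 = 1.
Row 4 now contains 3, so R4C2 = 4.
Cage a needs sum 10, so R1C2 = 1.
Column 3 now contains 2, leaving R1C3 = 4.
1 is placed in column 4; hence R1C4 = 2.
The 4 cells of cage c must have sum 12, leaving R2C2 = 2.
4 is placed in row 2, which forces R2C3 = 3.
1 is placed in row 3; hence R3C2 = 3.
The full grid is 3 1 4 2 / 1 2 3 4 / 4 3 2 1 / 2 4 1 3.

3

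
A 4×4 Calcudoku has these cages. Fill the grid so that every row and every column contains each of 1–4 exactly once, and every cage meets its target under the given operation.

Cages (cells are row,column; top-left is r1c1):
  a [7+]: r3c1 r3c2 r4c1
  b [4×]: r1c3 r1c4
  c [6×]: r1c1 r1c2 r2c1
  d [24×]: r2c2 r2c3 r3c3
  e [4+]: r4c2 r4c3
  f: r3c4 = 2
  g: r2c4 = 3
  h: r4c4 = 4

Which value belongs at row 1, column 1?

3

G is a freebie; hence r2c4 = 3.
Cage f is given, so r3c4 = 2.
H is a freebie, which forces r4c4 = 4.
Cage b's pair has product 4; hence r1c3 = 4.
Column 4 already has 4; hence r1c4 = 1.
4 is placed in column 3, leaving r2c3 = 2.
Cage d needs product 24, leaving r3c3 = 3.
Column 3 now contains 3, which forces r4c3 = 1.
Row 2 now contains 2, so r2c1 = 1.
Row 2 now contains 2, so r2c2 = 4.
Column 1 already has 1, so r3c1 = 4.
Column 2 now contains 4; hence r3c2 = 1.
Cage a has sum 7, so r4c1 = 2.
Row 4 already has 1, so r4c2 = 3.
Column 1 already has 2, so r1c1 = 3.
Column 2 already has 3, leaving r1c2 = 2.
Completed grid: 3 2 4 1 / 1 4 2 3 / 4 1 3 2 / 2 3 1 4.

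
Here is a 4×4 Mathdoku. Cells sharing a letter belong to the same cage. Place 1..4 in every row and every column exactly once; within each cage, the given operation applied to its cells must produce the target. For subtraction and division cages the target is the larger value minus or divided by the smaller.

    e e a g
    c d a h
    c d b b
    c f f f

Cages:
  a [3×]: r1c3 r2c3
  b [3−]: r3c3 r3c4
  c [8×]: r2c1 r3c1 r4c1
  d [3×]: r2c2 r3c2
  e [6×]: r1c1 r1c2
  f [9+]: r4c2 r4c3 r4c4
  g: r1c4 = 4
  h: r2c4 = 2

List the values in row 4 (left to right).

Cage g is given, which forces r1c4 = 4.
H is a freebie, leaving r2c4 = 2.
Column 4 now contains 4; hence r3c4 = 1.
2 is placed in column 4, leaving r4c4 = 3.
Cage d's pair has product 3, leaving r2c2 = 1.
Row 2 now contains 1, leaving r2c3 = 3.
1 is placed in row 3, leaving r3c2 = 3.
1 is placed in row 3; hence r3c3 = 4.
4 is placed in column 3, which forces r4c3 = 2.
The two cells of cage e must have product 6, leaving r1c1 = 3.
Column 2 now contains 3, which forces r1c2 = 2.
Column 3 already has 3, which forces r1c3 = 1.
Row 2 now contains 1, so r2c1 = 4.
4 is placed in row 3; hence r3c1 = 2.
The 3 cells of cage c must have product 8, which forces r4c1 = 1.
Row 4 now contains 2; hence r4c2 = 4.
Completed grid: 3 2 1 4 / 4 1 3 2 / 2 3 4 1 / 1 4 2 3.

1 4 2 3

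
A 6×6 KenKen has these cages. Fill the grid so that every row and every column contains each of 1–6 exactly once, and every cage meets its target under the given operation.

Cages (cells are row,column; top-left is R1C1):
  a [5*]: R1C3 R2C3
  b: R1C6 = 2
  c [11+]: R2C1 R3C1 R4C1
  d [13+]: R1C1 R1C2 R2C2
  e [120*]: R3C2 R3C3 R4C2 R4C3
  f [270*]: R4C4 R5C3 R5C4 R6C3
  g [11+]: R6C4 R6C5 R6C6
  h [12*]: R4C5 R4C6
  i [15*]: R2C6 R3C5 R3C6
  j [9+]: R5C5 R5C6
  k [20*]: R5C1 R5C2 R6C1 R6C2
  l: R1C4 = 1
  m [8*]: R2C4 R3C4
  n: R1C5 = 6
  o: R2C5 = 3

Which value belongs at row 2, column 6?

5

Cage l is a single given cell, which forces R1C4 = 1.
Cage n is given, which forces R1C5 = 6.
Cage b is a single given cell, leaving R1C6 = 2.
O is a freebie; hence R2C5 = 3.
1 is placed in row 1, which forces R1C3 = 5.
Cage a's pair has product 5, so R2C3 = 1.
Row 2 already has 1, so R2C6 = 5.
Cage i has product 15, so R3C6 = 3.
Column 6 now contains 3, so R4C6 = 6.
Column 6 now contains 5; hence R5C6 = 4.
4 is placed in column 6, so R6C6 = 1.
Cage d needs sum 13, leaving R2C2 = 6.
Cage i has product 15, leaving R3C5 = 1.
Cage h needs two cells with product 12; hence R4C5 = 2.
4 is placed in row 5; hence R5C5 = 5.
The 3 cells of cage g must have sum 11; hence R6C4 = 6.
The 3 cells of cage g must have sum 11; hence R6C5 = 4.
Cage f has product 270; hence R4C4 = 5.
The 4 cells of cage f must have product 270, which forces R5C3 = 6.
Row 5 already has 5, leaving R5C4 = 3.
Row 6 now contains 6, so R6C3 = 3.
The 4 cells of cage e must have product 120, which forces R3C2 = 5.
Cage e needs product 120, so R3C3 = 2.
2 is placed in row 3, leaving R3C4 = 4.
Cage e needs product 120, so R4C2 = 3.
Column 3 already has 3, which forces R4C3 = 4.
Column 2 now contains 5, which forces R6C2 = 2.
Cage d has sum 13; hence R1C1 = 3.
Column 2 already has 3, which forces R1C2 = 4.
Cage c has sum 11, leaving R2C1 = 4.
Column 4 now contains 4, so R2C4 = 2.
Row 3 already has 5, so R3C1 = 6.
Row 4 now contains 4, which forces R4C1 = 1.
Cage k has product 20, which forces R5C1 = 2.
2 is placed in column 2, so R5C2 = 1.
Row 6 already has 2, leaving R6C1 = 5.
Completed grid: 3 4 5 1 6 2 / 4 6 1 2 3 5 / 6 5 2 4 1 3 / 1 3 4 5 2 6 / 2 1 6 3 5 4 / 5 2 3 6 4 1.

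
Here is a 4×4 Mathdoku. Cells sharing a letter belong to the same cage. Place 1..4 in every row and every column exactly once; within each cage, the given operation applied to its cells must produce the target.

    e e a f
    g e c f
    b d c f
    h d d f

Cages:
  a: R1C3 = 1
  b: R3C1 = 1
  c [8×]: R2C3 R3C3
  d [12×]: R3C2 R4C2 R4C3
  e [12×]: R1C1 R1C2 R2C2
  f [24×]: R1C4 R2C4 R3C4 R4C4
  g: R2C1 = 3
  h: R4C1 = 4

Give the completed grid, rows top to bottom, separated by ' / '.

2 3 1 4 / 3 2 4 1 / 1 4 2 3 / 4 1 3 2

Cage a is a single given cell, which forces R1C3 = 1.
Cage g is given, leaving R2C1 = 3.
Cage b is given, which forces R3C1 = 1.
H is a freebie, which forces R4C1 = 4.
Column 1 already has 4, leaving R1C1 = 2.
Cage e needs product 12; hence R1C2 = 3.
Row 1 already has 3, so R1C4 = 4.
Cage e needs product 12; hence R2C2 = 2.
Row 2 now contains 2, leaving R2C3 = 4.
Row 2 now contains 2, so R2C4 = 1.
Column 2 now contains 2, which forces R3C2 = 4.
4 is placed in column 3; hence R3C3 = 2.
2 is placed in row 3; hence R3C4 = 3.
Column 2 already has 3, so R4C2 = 1.
Column 3 already has 2, which forces R4C3 = 3.
Column 4 already has 3, which forces R4C4 = 2.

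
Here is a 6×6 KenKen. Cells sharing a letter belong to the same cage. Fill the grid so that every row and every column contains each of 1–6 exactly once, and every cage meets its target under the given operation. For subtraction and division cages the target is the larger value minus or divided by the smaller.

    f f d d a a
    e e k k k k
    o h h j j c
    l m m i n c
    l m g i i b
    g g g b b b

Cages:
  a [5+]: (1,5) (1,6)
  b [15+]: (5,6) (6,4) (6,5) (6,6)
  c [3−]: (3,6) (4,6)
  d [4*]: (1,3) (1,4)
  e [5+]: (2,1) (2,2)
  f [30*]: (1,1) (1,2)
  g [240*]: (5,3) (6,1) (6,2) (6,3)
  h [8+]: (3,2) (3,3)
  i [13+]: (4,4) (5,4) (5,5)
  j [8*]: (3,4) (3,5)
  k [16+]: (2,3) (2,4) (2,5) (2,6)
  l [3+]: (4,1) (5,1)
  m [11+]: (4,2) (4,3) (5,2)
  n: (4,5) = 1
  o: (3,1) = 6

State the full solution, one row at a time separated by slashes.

5 6 1 4 2 3 / 4 1 2 6 3 5 / 6 5 3 2 4 1 / 2 3 6 5 1 4 / 1 2 4 3 5 6 / 3 4 5 1 6 2

Cage o is a single given cell, so (3,1) = 6.
Cage n is given, leaving (4,5) = 1.
Column 1 already has 6, so (1,1) = 5.
The two cells of cage f must have product 30, so (1,2) = 6.
Row 4 now contains 1, leaving (4,1) = 2.
The two cells of cage l must have sum 3; hence (5,1) = 1.
Row 3 needs a 1, and only (3,6) is open for it.
Cage c needs two cells with difference 3; hence (4,6) = 4.
Row 6 needs a 1, and only (6,4) is open for it.
Cage d needs two cells with product 4; hence (1,3) = 1.
1 is placed in column 4, which forces (1,4) = 4.
Column 4 now contains 4; hence (3,4) = 2.
Row 3 now contains 2, which forces (3,5) = 4.
The only place for 1 in row 2 is (2,2).
Cage e needs two cells with sum 5; hence (2,1) = 4.
Column 1 already has 4; hence (6,1) = 3.
Cage g needs product 240, leaving (5,3) = 4.
Cage g has product 240; hence (6,2) = 4.
The 4 cells of cage g must have product 240, which forces (6,3) = 5.
Row 6 now contains 5, leaving (6,5) = 6.
Row 6 already has 6, leaving (6,6) = 2.
Cage a needs two cells with sum 5, leaving (1,5) = 2.
Column 6 now contains 2; hence (1,6) = 3.
Cage h needs two cells with sum 8, leaving (3,2) = 5.
Column 3 now contains 5, leaving (3,3) = 3.
Column 2 now contains 5, leaving (4,2) = 3.
3 is placed in column 3, leaving (4,3) = 6.
6 is placed in row 4, so (4,4) = 5.
Column 2 already has 3; hence (5,2) = 2.
2 is placed in column 5, which forces (5,5) = 5.
Cage b needs sum 15; hence (5,6) = 6.
Column 3 already has 6, so (2,3) = 2.
The 4 cells of cage k must have sum 16, which forces (2,4) = 6.
5 is placed in column 5, which forces (2,5) = 3.
Column 6 now contains 6; hence (2,6) = 5.
Row 5 now contains 6, leaving (5,4) = 3.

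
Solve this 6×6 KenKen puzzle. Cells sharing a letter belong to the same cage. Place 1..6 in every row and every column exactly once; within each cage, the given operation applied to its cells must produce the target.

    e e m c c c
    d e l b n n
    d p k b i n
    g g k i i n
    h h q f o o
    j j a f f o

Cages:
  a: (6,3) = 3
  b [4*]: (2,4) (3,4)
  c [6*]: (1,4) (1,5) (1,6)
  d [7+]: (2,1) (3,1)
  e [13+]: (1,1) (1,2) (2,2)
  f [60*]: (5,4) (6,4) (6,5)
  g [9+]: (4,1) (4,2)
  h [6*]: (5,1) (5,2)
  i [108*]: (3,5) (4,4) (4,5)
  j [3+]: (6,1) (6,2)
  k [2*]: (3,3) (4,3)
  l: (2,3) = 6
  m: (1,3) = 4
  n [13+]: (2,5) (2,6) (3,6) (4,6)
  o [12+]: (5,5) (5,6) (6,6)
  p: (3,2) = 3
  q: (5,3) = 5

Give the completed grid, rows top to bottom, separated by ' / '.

6 5 4 2 1 3 / 3 2 6 4 5 1 / 4 3 2 1 6 5 / 5 4 1 6 3 2 / 1 6 5 3 2 4 / 2 1 3 5 4 6

Cage m is a single given cell; hence (1,3) = 4.
Cage l is given, leaving (2,3) = 6.
Cage p is a single given cell, leaving (3,2) = 3.
Cage i has product 108, leaving (3,5) = 6.
Cage i has product 108, which forces (4,4) = 6.
The 3 cells of cage i must have product 108, so (4,5) = 3.
Cage q is a single given cell, leaving (5,3) = 5.
Cage a is a single given cell; hence (6,3) = 3.
The 3 cells of cage f must have product 60, leaving (5,4) = 3.
Cage c has product 6, so (1,6) = 3.
Row 2 needs a 3, and only (2,1) is open for it.
Cage d needs two cells with sum 7, which forces (3,1) = 4.
Row 3 already has 4; hence (3,4) = 1.
Column 1 now contains 4, which forces (4,1) = 5.
Row 4 already has 5, leaving (4,2) = 4.
Column 4 now contains 1; hence (1,4) = 2.
Cage c needs product 6, leaving (1,5) = 1.
Column 4 now contains 1; hence (2,4) = 4.
Row 3 now contains 1, which forces (3,3) = 2.
Cage n has sum 13; hence (3,6) = 5.
The two cells of cage k must have product 2, so (4,3) = 1.
1 is placed in row 4; hence (4,6) = 2.
4 is placed in column 4, which forces (6,4) = 5.
Row 6 already has 5; hence (6,5) = 4.
4 is placed in row 6, which forces (6,6) = 6.
Row 1 now contains 2, which forces (1,1) = 6.
Cage e needs sum 13, which forces (1,2) = 5.
The 3 cells of cage e must have sum 13, so (2,2) = 2.
The 4 cells of cage n must have sum 13; hence (2,5) = 5.
Column 6 already has 2, leaving (2,6) = 1.
Column 1 already has 6, leaving (5,1) = 1.
Row 5 already has 1; hence (5,2) = 6.
Column 5 now contains 4, leaving (5,5) = 2.
6 is placed in column 6, which forces (5,6) = 4.
Column 1 now contains 1, which forces (6,1) = 2.
2 is placed in column 2, leaving (6,2) = 1.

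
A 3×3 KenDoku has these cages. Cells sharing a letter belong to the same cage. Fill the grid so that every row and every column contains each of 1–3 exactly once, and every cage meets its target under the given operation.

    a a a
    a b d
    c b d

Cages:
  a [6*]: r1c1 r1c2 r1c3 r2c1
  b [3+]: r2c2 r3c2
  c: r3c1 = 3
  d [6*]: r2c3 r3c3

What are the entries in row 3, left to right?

3 1 2

The 4 cells of cage a must have product 6, leaving r2c1 = 1.
Row 2 now contains 1, leaving r2c2 = 2.
2 is placed in row 2, which forces r2c3 = 3.
C is a freebie, which forces r3c1 = 3.
Column 2 now contains 2, so r3c2 = 1.
3 is placed in column 3, which forces r3c3 = 2.
Column 1 already has 3, leaving r1c1 = 2.
Column 2 now contains 1, which forces r1c2 = 3.
Column 3 now contains 2, so r1c3 = 1.
The full grid is 2 3 1 / 1 2 3 / 3 1 2.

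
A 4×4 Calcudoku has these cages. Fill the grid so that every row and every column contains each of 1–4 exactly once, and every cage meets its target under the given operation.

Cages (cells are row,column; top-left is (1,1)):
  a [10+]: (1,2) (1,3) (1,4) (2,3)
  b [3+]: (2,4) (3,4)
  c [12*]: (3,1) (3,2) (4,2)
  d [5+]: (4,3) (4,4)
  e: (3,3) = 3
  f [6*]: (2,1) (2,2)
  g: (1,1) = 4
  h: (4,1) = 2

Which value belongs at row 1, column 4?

3

G is a freebie; hence (1,1) = 4.
Cage e is given; hence (3,3) = 3.
Cage h is given; hence (4,1) = 2.
Column 1 already has 2, leaving (2,1) = 3.
Cage f needs two cells with product 6, which forces (2,2) = 2.
Cage a has sum 10, so (2,3) = 4.
2 is placed in row 2, which forces (2,4) = 1.
Column 1 already has 2, so (3,1) = 1.
Cage c needs product 12, so (3,2) = 4.
Column 4 now contains 1, which forces (3,4) = 2.
Cage c has product 12, leaving (4,2) = 3.
Column 3 now contains 4, leaving (4,3) = 1.
Column 4 now contains 1; hence (4,4) = 4.
Column 2 now contains 3, leaving (1,2) = 1.
1 is placed in column 3, which forces (1,3) = 2.
2 is placed in column 4, which forces (1,4) = 3.
The full grid is 4 1 2 3 / 3 2 4 1 / 1 4 3 2 / 2 3 1 4.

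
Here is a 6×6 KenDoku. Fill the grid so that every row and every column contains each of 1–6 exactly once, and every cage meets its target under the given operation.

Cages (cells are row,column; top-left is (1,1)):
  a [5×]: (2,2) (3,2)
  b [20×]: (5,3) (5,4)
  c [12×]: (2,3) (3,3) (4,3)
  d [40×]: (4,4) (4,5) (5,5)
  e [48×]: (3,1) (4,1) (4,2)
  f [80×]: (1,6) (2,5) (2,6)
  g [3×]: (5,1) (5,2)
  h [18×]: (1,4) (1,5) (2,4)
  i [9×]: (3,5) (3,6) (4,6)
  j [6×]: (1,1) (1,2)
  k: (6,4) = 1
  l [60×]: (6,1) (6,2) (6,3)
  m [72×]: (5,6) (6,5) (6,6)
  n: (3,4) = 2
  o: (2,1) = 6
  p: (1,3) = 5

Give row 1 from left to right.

Cage p is given, so (1,3) = 5.
The 3 cells of cage f must have product 80, which forces (1,6) = 4.
Cage o is a single given cell, which forces (2,1) = 6.
Cage f has product 80, which forces (2,5) = 4.
Cage f needs product 80; hence (2,6) = 5.
Cage n is a single given cell, leaving (3,4) = 2.
Cage i needs product 9, so (3,5) = 3.
Cage i has product 9; hence (3,6) = 1.
Cage i needs product 9, so (4,6) = 3.
Column 3 now contains 5, which forces (5,3) = 4.
Row 5 now contains 4, which forces (5,4) = 5.
Row 5 now contains 5, so (5,5) = 2.
3 is placed in column 6; hence (5,6) = 6.
Cage k is given, so (6,4) = 1.
Column 5 already has 3; hence (6,5) = 6.
6 is placed in column 6, which forces (6,6) = 2.
Cage h needs product 18, leaving (1,4) = 6.
Column 5 already has 6, which forces (1,5) = 1.
5 is placed in row 2, so (2,2) = 1.
Row 2 already has 1, so (2,3) = 2.
Column 4 now contains 1, leaving (2,4) = 3.
2 is placed in row 3, so (3,1) = 4.
Row 3 already has 1; hence (3,2) = 5.
Column 3 already has 4, leaving (3,3) = 6.
The 3 cells of cage e must have product 48, which forces (4,1) = 2.
Cage e needs product 48; hence (4,2) = 6.
Column 3 now contains 2, which forces (4,3) = 1.
5 is placed in column 4, so (4,4) = 4.
2 is placed in column 5, leaving (4,5) = 5.
Column 2 already has 1, so (5,2) = 3.
4 is placed in column 1; hence (6,1) = 5.
Column 2 now contains 5, leaving (6,2) = 4.
Row 6 now contains 2, so (6,3) = 3.
Column 1 now contains 2, so (1,1) = 3.
Column 2 already has 3, so (1,2) = 2.
3 is placed in row 5; hence (5,1) = 1.
Filled in: 3 2 5 6 1 4 / 6 1 2 3 4 5 / 4 5 6 2 3 1 / 2 6 1 4 5 3 / 1 3 4 5 2 6 / 5 4 3 1 6 2.

3 2 5 6 1 4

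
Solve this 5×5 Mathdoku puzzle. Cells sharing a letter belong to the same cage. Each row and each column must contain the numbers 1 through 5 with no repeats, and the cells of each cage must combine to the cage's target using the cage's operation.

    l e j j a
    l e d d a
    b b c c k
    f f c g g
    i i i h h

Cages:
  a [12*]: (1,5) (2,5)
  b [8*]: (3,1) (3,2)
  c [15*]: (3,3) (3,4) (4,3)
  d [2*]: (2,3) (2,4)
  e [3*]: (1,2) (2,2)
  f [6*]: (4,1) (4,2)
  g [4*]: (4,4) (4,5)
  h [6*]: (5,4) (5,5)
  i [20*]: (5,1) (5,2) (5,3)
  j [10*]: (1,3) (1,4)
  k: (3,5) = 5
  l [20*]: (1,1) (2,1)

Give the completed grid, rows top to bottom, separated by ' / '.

Cage k is given; hence (3,5) = 5.
The 3 cells of cage c must have product 15; hence (4,3) = 5.
5 is placed in column 3, which forces (1,3) = 2.
The two cells of cage j must have product 10, which forces (1,4) = 5.
Column 3 already has 2, which forces (2,3) = 1.
Row 2 now contains 1, leaving (2,4) = 2.
Column 3 now contains 1, leaving (3,3) = 3.
3 is placed in row 3, which forces (3,4) = 1.
Column 4 now contains 1, leaving (4,4) = 4.
Row 4 now contains 4, leaving (4,5) = 1.
Column 3 now contains 1; hence (5,3) = 4.
2 is placed in column 4; hence (5,4) = 3.
Row 5 already has 3, so (5,5) = 2.
5 is placed in row 1, leaving (1,1) = 4.
Cage e's pair has product 3, which forces (1,2) = 1.
Row 1 now contains 4, leaving (1,5) = 3.
Cage l needs two cells with product 20, which forces (2,1) = 5.
Row 2 now contains 1; hence (2,2) = 3.
Column 5 now contains 3, so (2,5) = 4.
Column 1 already has 4; hence (3,1) = 2.
2 is placed in row 3, which forces (3,2) = 4.
Column 1 now contains 2, leaving (4,1) = 3.
Column 2 already has 3; hence (4,2) = 2.
Column 1 now contains 5, which forces (5,1) = 1.
Column 2 now contains 1; hence (5,2) = 5.

4 1 2 5 3 / 5 3 1 2 4 / 2 4 3 1 5 / 3 2 5 4 1 / 1 5 4 3 2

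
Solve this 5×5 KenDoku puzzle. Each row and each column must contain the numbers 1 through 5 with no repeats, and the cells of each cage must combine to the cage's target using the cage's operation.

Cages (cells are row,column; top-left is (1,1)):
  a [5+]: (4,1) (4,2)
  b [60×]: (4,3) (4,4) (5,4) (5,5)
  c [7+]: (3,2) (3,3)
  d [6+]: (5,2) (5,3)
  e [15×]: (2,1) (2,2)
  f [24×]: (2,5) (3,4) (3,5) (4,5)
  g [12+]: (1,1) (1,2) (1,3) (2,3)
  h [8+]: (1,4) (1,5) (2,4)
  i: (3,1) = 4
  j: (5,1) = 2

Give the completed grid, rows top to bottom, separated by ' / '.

I is a freebie, so (3,1) = 4.
J is a freebie; hence (5,1) = 2.
Row 4 needs a 3, and only (4,1) is open for it.
Column 1 now contains 3, so (2,1) = 5.
Cage e's pair has product 15; hence (2,2) = 3.
Cage a needs two cells with sum 5, which forces (4,2) = 2.
2 is placed in row 4; hence (4,5) = 4.
Column 5 now contains 4, which forces (5,5) = 3.
Column 1 now contains 5, leaving (1,1) = 1.
Column 5 now contains 4, leaving (2,5) = 2.
Column 2 already has 2, leaving (3,2) = 5.
The two cells of cage c must have sum 7, so (3,3) = 2.
Cage f needs product 24, so (3,4) = 3.
Column 5 already has 3, leaving (3,5) = 1.
Column 2 now contains 5, leaving (5,2) = 1.
Row 5 now contains 1, which forces (5,3) = 5.
Row 5 now contains 3, leaving (5,4) = 4.
Column 2 now contains 5, leaving (1,2) = 4.
Cage g needs sum 12, leaving (1,3) = 3.
The 3 cells of cage h must have sum 8; hence (1,4) = 2.
Column 5 now contains 2, leaving (1,5) = 5.
Row 2 now contains 2; hence (2,3) = 4.
Column 4 already has 4, which forces (2,4) = 1.
Column 3 now contains 5, which forces (4,3) = 1.
The 4 cells of cage b must have product 60, which forces (4,4) = 5.

1 4 3 2 5 / 5 3 4 1 2 / 4 5 2 3 1 / 3 2 1 5 4 / 2 1 5 4 3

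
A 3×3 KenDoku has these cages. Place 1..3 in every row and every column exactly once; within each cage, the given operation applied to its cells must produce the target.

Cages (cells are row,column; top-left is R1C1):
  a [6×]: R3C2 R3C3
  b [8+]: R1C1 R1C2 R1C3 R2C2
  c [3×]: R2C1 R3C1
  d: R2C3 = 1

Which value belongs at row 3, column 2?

3

Cage b has sum 8, leaving R2C2 = 2.
D is a freebie, which forces R2C3 = 1.
2 is placed in column 2, leaving R3C2 = 3.
3 is placed in row 3, which forces R3C3 = 2.
The 4 cells of cage b must have sum 8; hence R1C1 = 2.
3 is placed in column 2, which forces R1C2 = 1.
2 is placed in column 3, which forces R1C3 = 3.
Row 2 already has 1, so R2C1 = 3.
3 is placed in row 3, so R3C1 = 1.
Filled in: 2 1 3 / 3 2 1 / 1 3 2.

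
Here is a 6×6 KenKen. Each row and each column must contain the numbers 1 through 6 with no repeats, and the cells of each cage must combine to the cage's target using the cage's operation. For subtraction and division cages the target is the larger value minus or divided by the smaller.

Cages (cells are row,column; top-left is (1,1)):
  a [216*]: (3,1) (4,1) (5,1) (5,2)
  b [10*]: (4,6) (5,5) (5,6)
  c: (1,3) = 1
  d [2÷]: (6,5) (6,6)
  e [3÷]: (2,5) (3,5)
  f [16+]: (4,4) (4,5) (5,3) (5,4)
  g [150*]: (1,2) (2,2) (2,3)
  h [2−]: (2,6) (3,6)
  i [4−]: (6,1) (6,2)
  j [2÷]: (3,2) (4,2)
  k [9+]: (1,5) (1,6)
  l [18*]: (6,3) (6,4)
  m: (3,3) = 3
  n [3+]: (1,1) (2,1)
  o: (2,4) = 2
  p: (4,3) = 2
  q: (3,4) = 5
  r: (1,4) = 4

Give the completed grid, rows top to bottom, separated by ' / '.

The 3 cells of cage g must have product 150; hence (1,2) = 5.
Cage c is a single given cell, leaving (1,3) = 1.
R is a freebie; hence (1,4) = 4.
Cage g has product 150, which forces (2,2) = 6.
The 3 cells of cage g must have product 150, which forces (2,3) = 5.
O is a freebie, leaving (2,4) = 2.
Cage m is a single given cell, leaving (3,3) = 3.
Cage q is a single given cell; hence (3,4) = 5.
Cage p is a single given cell, so (4,3) = 2.
Column 2 now contains 6; hence (5,2) = 3.
Column 3 already has 3, so (6,3) = 6.
Row 6 now contains 6, which forces (6,4) = 3.
Row 1 now contains 1, so (1,1) = 2.
Row 2 already has 2, so (2,1) = 1.
Cage e's pair has quotient 3, leaving (2,5) = 3.
Row 2 already has 3, so (2,6) = 4.
The two cells of cage j must have quotient 2, leaving (3,2) = 2.
The two cells of cage e must have quotient 3, so (3,5) = 1.
Row 3 now contains 1, leaving (3,6) = 6.
The 4 cells of cage a must have product 216, which forces (4,1) = 3.
Cage f has sum 16; hence (4,5) = 5.
Row 4 already has 5, leaving (4,6) = 1.
6 is placed in column 3, leaving (5,3) = 4.
5 is placed in column 5, so (5,5) = 2.
Row 5 already has 2; hence (5,6) = 5.
Cage i's pair has difference 4; hence (6,1) = 5.
Cage i needs two cells with difference 4, leaving (6,2) = 1.
Column 5 now contains 2, so (6,5) = 4.
1 is placed in column 6, leaving (6,6) = 2.
Column 5 already has 3, which forces (1,5) = 6.
Column 6 already has 6, so (1,6) = 3.
Row 3 already has 6, which forces (3,1) = 4.
Row 4 now contains 1; hence (4,2) = 4.
Row 4 now contains 1, leaving (4,4) = 6.
4 is placed in row 5; hence (5,1) = 6.
The 4 cells of cage f must have sum 16; hence (5,4) = 1.

2 5 1 4 6 3 / 1 6 5 2 3 4 / 4 2 3 5 1 6 / 3 4 2 6 5 1 / 6 3 4 1 2 5 / 5 1 6 3 4 2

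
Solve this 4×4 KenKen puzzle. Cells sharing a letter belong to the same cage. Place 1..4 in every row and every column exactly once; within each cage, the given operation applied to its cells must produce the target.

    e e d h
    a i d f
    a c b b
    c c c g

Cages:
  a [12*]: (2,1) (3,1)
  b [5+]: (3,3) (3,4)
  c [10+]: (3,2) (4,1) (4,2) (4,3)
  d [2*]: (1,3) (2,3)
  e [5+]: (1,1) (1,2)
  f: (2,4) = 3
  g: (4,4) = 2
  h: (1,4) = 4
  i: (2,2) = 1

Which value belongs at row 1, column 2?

Cage h is a single given cell, so (1,4) = 4.
Cage i is a single given cell, which forces (2,2) = 1.
1 is placed in row 2; hence (2,3) = 2.
F is a freebie, leaving (2,4) = 3.
Cage g is a single given cell, leaving (4,4) = 2.
Column 3 now contains 2, which forces (1,3) = 1.
Row 2 already has 3, leaving (2,1) = 4.
The two cells of cage a must have product 12, leaving (3,1) = 3.
Cage c has sum 10; hence (3,2) = 2.
Cage b needs two cells with sum 5; hence (3,3) = 4.
Column 4 now contains 2, so (3,4) = 1.
Column 1 now contains 3, which forces (4,1) = 1.
Column 3 already has 4, leaving (4,3) = 3.
Column 1 now contains 3, so (1,1) = 2.
Column 2 already has 2; hence (1,2) = 3.
Row 4 now contains 3, leaving (4,2) = 4.
The full grid is 2 3 1 4 / 4 1 2 3 / 3 2 4 1 / 1 4 3 2.

3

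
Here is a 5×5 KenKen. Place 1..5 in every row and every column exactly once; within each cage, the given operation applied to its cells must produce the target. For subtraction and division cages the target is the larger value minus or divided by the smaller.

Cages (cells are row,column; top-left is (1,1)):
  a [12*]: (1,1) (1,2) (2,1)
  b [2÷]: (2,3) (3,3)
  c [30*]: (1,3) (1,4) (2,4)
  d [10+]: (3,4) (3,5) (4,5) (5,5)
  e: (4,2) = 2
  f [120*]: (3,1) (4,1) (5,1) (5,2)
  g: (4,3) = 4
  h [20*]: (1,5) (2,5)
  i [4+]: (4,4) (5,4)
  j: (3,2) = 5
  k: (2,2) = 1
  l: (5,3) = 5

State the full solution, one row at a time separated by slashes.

Cage k is a single given cell, which forces (2,2) = 1.
J is a freebie; hence (3,2) = 5.
Cage e is a single given cell, which forces (4,2) = 2.
G is a freebie, leaving (4,3) = 4.
L is a freebie, which forces (5,3) = 5.
Cage a has product 12, which forces (1,1) = 1.
4 is placed in column 3, so (2,3) = 2.
Cage b needs two cells with quotient 2; hence (3,3) = 1.
Cage f has product 120, which forces (4,1) = 5.
Column 3 already has 2; hence (1,3) = 3.
Cage c needs product 30; hence (1,4) = 2.
The 3 cells of cage c must have product 30, so (2,4) = 5.
Row 2 now contains 5, so (2,5) = 4.
Row 1 already has 3, which forces (1,2) = 4.
Column 5 already has 4; hence (1,5) = 5.
4 is placed in row 2; hence (2,1) = 3.
Cage d has sum 10, which forces (3,4) = 4.
4 is placed in column 2, so (5,2) = 3.
3 is placed in row 5; hence (5,4) = 1.
Row 5 now contains 1, so (5,5) = 2.
Row 3 now contains 4; hence (3,1) = 2.
2 is placed in column 5, leaving (3,5) = 3.
1 is placed in column 4, so (4,4) = 3.
Cage d has sum 10, so (4,5) = 1.
2 is placed in row 5, so (5,1) = 4.

1 4 3 2 5 / 3 1 2 5 4 / 2 5 1 4 3 / 5 2 4 3 1 / 4 3 5 1 2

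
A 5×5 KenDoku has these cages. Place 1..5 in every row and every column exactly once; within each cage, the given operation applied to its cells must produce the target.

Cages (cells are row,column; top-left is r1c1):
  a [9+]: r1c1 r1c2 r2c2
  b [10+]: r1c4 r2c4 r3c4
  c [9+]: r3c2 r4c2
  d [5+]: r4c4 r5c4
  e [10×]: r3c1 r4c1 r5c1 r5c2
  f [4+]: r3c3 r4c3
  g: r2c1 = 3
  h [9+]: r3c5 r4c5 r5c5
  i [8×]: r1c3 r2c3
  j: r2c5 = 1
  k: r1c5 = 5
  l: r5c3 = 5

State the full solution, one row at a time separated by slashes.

Cage k is a single given cell, leaving r1c5 = 5.
Cage g is a single given cell; hence r2c1 = 3.
Cage j is given; hence r2c5 = 1.
Cage e has product 10, so r5c2 = 1.
Cage l is a single given cell, leaving r5c3 = 5.
Cage a needs sum 9, so r1c2 = 3.
Row 5 now contains 5, so r5c1 = 2.
Row 3 needs a 2, and only r3c5 is open for it.
The only place for 2 in row 4 is r4c4.
Cage d needs two cells with sum 5, so r5c4 = 3.
Row 5 already has 3, leaving r5c5 = 4.
Column 5 already has 4, so r4c5 = 3.
The two cells of cage f must have sum 4; hence r3c3 = 3.
3 is placed in row 4, which forces r4c3 = 1.
Cage e has product 10, leaving r3c1 = 1.
1 is placed in row 4, leaving r4c1 = 5.
Row 4 already has 5, which forces r4c2 = 4.
Column 1 now contains 1, so r1c1 = 4.
Row 1 already has 4, so r1c3 = 2.
Cage b needs sum 10, which forces r1c4 = 1.
The 3 cells of cage a must have sum 9, which forces r2c2 = 2.
2 is placed in column 3; hence r2c3 = 4.
Row 2 already has 4, so r2c4 = 5.
Column 2 now contains 4, so r3c2 = 5.
5 is placed in column 4, which forces r3c4 = 4.

4 3 2 1 5 / 3 2 4 5 1 / 1 5 3 4 2 / 5 4 1 2 3 / 2 1 5 3 4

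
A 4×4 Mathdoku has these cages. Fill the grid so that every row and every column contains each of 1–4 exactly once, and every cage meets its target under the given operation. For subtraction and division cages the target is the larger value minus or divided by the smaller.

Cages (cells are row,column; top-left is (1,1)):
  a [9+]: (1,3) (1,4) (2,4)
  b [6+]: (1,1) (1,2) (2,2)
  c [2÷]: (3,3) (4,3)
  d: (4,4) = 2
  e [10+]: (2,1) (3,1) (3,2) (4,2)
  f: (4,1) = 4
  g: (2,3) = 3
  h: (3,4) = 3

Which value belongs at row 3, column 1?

1

G is a freebie, leaving (2,3) = 3.
Cage h is given, so (3,4) = 3.
Cage f is given, so (4,1) = 4.
D is a freebie, which forces (4,4) = 2.
Cage a has sum 9, leaving (1,3) = 4.
The 3 cells of cage a must have sum 9, leaving (1,4) = 1.
Column 4 now contains 2; hence (2,4) = 4.
Cage e has sum 10, which forces (3,2) = 4.
Cage c's pair has quotient 2, which forces (3,3) = 2.
The 4 cells of cage e must have sum 10, leaving (4,2) = 3.
2 is placed in row 4, so (4,3) = 1.
Cage b needs sum 6, leaving (1,1) = 3.
Column 2 already has 3, so (1,2) = 2.
Cage e has sum 10, which forces (2,1) = 2.
The 3 cells of cage b must have sum 6, which forces (2,2) = 1.
Row 3 already has 2, which forces (3,1) = 1.
The full grid is 3 2 4 1 / 2 1 3 4 / 1 4 2 3 / 4 3 1 2.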